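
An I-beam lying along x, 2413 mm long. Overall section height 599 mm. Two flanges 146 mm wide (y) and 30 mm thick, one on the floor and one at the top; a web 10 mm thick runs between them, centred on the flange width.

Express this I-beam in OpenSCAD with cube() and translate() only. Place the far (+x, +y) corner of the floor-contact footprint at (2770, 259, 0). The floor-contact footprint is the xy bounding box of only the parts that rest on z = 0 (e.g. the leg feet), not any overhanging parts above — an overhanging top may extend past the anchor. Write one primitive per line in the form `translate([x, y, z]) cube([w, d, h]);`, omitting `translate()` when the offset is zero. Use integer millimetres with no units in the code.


translate([357, 113, 0]) cube([2413, 146, 30]);
translate([357, 181, 30]) cube([2413, 10, 539]);
translate([357, 113, 569]) cube([2413, 146, 30]);


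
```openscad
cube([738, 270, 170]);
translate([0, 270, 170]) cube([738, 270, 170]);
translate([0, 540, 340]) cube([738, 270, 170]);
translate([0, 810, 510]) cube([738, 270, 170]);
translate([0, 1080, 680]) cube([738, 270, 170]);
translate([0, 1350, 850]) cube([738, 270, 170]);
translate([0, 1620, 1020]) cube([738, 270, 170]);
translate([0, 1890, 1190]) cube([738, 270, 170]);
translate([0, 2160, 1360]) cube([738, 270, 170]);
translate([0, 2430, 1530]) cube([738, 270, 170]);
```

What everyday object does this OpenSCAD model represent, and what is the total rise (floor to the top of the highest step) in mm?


A staircase. The total rise is 1700 mm.

10 identical blocks, each offset up and back from the previous — a staircase. Each step is 170 mm tall and there are 10 of them, so the total rise is 10 × 170 = 1700 mm.


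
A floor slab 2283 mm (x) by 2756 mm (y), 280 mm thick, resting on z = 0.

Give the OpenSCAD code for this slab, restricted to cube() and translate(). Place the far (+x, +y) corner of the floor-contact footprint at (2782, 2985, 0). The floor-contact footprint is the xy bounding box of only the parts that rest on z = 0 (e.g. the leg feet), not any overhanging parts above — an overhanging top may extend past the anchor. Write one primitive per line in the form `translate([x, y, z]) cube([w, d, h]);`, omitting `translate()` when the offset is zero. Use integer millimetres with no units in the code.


translate([499, 229, 0]) cube([2283, 2756, 280]);


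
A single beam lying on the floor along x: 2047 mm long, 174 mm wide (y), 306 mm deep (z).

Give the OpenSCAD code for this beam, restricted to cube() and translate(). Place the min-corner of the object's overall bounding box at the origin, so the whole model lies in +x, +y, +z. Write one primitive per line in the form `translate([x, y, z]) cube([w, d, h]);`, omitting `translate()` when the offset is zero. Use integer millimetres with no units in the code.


cube([2047, 174, 306]);


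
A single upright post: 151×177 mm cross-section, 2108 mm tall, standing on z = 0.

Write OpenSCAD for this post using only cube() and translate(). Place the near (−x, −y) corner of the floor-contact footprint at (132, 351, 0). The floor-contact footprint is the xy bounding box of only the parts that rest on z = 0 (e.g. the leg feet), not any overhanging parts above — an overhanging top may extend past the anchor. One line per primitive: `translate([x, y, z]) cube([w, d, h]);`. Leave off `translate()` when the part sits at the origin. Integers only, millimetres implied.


translate([132, 351, 0]) cube([151, 177, 2108]);


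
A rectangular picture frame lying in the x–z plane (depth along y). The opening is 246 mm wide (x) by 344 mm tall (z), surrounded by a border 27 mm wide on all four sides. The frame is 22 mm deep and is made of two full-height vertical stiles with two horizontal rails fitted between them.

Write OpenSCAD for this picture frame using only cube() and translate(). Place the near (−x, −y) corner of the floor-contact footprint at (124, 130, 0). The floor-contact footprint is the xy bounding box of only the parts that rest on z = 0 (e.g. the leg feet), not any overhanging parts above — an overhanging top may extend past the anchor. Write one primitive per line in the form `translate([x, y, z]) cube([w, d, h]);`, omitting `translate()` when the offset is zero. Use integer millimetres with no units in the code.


translate([124, 130, 0]) cube([27, 22, 398]);
translate([397, 130, 0]) cube([27, 22, 398]);
translate([151, 130, 0]) cube([246, 22, 27]);
translate([151, 130, 371]) cube([246, 22, 27]);


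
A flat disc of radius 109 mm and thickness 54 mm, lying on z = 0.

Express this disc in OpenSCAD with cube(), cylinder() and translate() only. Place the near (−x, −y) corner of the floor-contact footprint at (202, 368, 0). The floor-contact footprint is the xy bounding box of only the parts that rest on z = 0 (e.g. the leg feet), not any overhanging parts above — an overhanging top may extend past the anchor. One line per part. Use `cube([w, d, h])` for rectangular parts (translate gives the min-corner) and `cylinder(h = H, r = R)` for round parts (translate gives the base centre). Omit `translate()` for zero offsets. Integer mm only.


translate([311, 477, 0]) cylinder(h = 54, r = 109);


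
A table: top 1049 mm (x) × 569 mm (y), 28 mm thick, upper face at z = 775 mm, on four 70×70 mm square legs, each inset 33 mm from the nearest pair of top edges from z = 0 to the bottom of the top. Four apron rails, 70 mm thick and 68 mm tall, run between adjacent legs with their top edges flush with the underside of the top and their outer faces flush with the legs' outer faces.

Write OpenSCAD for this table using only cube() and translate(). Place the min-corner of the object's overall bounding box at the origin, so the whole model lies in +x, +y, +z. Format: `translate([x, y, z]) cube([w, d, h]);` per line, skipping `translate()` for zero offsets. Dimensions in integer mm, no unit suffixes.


// leg_h = 775 - 28 = 747
// apron z = 747 - 68 = 679
translate([0, 0, 747]) cube([1049, 569, 28]);
translate([33, 33, 0]) cube([70, 70, 747]);
translate([946, 33, 0]) cube([70, 70, 747]);
translate([33, 466, 0]) cube([70, 70, 747]);
translate([946, 466, 0]) cube([70, 70, 747]);
translate([103, 33, 679]) cube([843, 70, 68]);
translate([103, 466, 679]) cube([843, 70, 68]);
translate([33, 103, 679]) cube([70, 363, 68]);
translate([946, 103, 679]) cube([70, 363, 68]);


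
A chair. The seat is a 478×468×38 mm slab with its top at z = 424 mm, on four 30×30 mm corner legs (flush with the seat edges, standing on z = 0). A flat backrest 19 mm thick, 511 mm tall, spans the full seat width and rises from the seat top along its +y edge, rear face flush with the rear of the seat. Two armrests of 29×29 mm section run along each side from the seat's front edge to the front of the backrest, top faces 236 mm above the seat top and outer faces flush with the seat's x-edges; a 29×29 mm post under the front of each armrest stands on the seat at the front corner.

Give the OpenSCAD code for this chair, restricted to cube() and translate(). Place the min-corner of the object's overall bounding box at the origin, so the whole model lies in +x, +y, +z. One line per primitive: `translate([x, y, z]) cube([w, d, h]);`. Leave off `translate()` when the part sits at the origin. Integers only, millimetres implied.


translate([0, 0, 386]) cube([478, 468, 38]);
cube([30, 30, 386]);
translate([448, 0, 0]) cube([30, 30, 386]);
translate([0, 438, 0]) cube([30, 30, 386]);
translate([448, 438, 0]) cube([30, 30, 386]);
translate([0, 449, 424]) cube([478, 19, 511]);
translate([0, 0, 631]) cube([29, 449, 29]);
translate([449, 0, 631]) cube([29, 449, 29]);
translate([0, 0, 424]) cube([29, 29, 207]);
translate([449, 0, 424]) cube([29, 29, 207]);


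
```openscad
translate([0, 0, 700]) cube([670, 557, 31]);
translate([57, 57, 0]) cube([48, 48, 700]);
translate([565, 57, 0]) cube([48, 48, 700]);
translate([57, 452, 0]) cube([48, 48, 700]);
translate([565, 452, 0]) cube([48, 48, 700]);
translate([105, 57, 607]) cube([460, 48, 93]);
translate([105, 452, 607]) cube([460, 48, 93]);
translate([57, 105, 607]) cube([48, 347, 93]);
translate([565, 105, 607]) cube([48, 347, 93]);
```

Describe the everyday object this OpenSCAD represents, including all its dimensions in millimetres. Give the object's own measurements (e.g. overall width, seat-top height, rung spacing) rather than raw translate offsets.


A rectangular dining table. The top is 670×557×31 mm with its upper surface at z = 731 mm. It stands on four 48×48 mm square legs, each inset 57 mm from the nearest pair of top edges, running from the floor to the underside of the top. Four apron rails, 48 mm thick and 93 mm tall, run between adjacent legs with their top edges flush with the underside of the top and their outer faces flush with the legs' outer faces.


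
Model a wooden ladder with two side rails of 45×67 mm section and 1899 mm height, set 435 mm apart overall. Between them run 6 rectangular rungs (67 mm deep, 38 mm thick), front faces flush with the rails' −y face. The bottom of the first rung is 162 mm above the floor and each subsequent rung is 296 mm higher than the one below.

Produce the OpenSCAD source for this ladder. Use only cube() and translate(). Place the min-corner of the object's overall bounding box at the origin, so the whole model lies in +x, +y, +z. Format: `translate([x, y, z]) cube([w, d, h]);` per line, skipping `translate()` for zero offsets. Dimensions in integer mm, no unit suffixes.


// rung span = 435 - 2*45 = 345
// rung[k] z = 162 + k*296
cube([45, 67, 1899]);
translate([390, 0, 0]) cube([45, 67, 1899]);
translate([45, 0, 162]) cube([345, 67, 38]);
translate([45, 0, 458]) cube([345, 67, 38]);
translate([45, 0, 754]) cube([345, 67, 38]);
translate([45, 0, 1050]) cube([345, 67, 38]);
translate([45, 0, 1346]) cube([345, 67, 38]);
translate([45, 0, 1642]) cube([345, 67, 38]);


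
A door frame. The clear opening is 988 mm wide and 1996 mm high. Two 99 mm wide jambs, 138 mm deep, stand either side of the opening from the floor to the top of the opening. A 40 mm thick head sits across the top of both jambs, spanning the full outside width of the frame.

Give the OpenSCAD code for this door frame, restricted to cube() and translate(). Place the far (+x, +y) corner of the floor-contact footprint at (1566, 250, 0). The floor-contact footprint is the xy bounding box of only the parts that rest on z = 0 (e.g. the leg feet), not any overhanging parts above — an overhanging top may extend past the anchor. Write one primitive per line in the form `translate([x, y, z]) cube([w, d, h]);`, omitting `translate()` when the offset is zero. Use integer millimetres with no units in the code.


translate([380, 112, 0]) cube([99, 138, 1996]);
translate([1467, 112, 0]) cube([99, 138, 1996]);
translate([380, 112, 1996]) cube([1186, 138, 40]);


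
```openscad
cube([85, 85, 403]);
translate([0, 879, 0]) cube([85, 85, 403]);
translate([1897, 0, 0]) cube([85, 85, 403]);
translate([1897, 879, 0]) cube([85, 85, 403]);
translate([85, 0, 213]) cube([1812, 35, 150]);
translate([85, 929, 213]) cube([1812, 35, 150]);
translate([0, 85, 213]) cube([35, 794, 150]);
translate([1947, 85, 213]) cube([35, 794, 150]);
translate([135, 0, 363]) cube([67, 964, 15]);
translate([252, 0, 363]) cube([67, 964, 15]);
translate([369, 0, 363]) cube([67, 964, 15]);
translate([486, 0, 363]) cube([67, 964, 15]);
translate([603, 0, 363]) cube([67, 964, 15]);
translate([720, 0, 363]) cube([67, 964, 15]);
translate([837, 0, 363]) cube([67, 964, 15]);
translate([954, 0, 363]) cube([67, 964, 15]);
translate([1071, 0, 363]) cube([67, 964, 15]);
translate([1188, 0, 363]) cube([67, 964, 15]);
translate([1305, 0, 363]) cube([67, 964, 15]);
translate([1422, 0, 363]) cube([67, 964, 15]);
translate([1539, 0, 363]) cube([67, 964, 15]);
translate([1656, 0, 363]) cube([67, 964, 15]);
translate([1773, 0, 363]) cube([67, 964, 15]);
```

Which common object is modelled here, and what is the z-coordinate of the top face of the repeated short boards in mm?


A bed frame. The slat-top height is 378 mm.

Four posts, four rails, and a row of slats — a bed frame. Slats sit on the rails at z = 213 + 150 = 363; with slat thickness 15, the top is 378 mm.


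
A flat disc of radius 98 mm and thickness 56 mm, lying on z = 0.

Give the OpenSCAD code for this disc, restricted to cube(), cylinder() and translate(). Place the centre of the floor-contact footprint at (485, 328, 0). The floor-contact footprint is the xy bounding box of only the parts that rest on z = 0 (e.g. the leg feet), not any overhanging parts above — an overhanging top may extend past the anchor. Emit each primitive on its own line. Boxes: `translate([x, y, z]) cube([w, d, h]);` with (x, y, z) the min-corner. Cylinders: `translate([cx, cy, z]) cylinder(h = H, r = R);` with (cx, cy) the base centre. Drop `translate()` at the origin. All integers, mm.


translate([485, 328, 0]) cylinder(h = 56, r = 98);


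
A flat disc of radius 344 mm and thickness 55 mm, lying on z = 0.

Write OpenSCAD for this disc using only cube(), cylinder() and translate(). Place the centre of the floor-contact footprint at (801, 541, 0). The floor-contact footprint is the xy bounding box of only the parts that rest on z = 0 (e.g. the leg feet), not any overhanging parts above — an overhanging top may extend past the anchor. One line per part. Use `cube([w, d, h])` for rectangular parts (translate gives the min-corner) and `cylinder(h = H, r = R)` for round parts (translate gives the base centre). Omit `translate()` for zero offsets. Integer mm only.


translate([801, 541, 0]) cylinder(h = 55, r = 344);


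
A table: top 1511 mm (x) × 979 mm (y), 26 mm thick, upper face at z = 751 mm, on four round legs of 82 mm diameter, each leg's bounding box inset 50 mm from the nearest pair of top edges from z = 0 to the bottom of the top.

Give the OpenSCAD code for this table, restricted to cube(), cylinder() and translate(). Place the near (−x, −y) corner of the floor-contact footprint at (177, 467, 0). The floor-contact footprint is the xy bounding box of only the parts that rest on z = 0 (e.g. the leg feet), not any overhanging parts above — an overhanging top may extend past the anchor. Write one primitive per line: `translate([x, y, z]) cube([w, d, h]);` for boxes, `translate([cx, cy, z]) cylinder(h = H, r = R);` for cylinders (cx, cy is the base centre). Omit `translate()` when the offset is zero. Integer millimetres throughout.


// leg_h = 751 - 26 = 725
translate([127, 417, 725]) cube([1511, 979, 26]);
translate([218, 508, 0]) cylinder(h = 725, r = 41);
translate([1547, 508, 0]) cylinder(h = 725, r = 41);
translate([218, 1305, 0]) cylinder(h = 725, r = 41);
translate([1547, 1305, 0]) cylinder(h = 725, r = 41);


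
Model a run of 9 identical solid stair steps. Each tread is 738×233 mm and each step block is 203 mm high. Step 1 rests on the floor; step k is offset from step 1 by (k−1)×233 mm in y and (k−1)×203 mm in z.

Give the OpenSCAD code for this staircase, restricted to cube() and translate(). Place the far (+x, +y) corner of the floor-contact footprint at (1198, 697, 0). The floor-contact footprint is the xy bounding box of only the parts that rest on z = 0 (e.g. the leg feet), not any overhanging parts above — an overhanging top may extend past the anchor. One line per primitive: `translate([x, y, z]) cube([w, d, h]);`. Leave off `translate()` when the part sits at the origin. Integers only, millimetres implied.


translate([460, 464, 0]) cube([738, 233, 203]);
translate([460, 697, 203]) cube([738, 233, 203]);
translate([460, 930, 406]) cube([738, 233, 203]);
translate([460, 1163, 609]) cube([738, 233, 203]);
translate([460, 1396, 812]) cube([738, 233, 203]);
translate([460, 1629, 1015]) cube([738, 233, 203]);
translate([460, 1862, 1218]) cube([738, 233, 203]);
translate([460, 2095, 1421]) cube([738, 233, 203]);
translate([460, 2328, 1624]) cube([738, 233, 203]);


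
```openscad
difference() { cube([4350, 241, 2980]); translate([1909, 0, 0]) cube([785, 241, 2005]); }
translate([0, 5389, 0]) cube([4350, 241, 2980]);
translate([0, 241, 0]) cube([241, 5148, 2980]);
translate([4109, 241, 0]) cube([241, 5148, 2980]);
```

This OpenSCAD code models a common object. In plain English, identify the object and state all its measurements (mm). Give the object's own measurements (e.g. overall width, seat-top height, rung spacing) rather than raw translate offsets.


A single room: four walls, each 2980 mm tall and 241 mm thick, enclosing an outside footprint 4350×5630 mm (x × y), no floor or roof. The front and back walls (−y and +y sides) run the full x-width; the side walls fit between their inner faces. A door opening 785 mm wide and 2005 mm tall is cut through the front wall from the floor up, its −x edge 1909 mm from the wall's −x end.


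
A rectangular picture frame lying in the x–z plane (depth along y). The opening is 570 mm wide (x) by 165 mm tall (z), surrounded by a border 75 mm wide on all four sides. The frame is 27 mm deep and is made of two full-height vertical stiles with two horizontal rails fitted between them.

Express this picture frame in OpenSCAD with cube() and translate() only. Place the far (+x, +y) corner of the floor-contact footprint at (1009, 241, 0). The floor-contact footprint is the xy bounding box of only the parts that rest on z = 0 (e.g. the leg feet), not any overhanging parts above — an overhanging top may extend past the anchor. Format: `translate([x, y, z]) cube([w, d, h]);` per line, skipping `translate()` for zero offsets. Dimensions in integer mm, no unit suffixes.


translate([289, 214, 0]) cube([75, 27, 315]);
translate([934, 214, 0]) cube([75, 27, 315]);
translate([364, 214, 0]) cube([570, 27, 75]);
translate([364, 214, 240]) cube([570, 27, 75]);


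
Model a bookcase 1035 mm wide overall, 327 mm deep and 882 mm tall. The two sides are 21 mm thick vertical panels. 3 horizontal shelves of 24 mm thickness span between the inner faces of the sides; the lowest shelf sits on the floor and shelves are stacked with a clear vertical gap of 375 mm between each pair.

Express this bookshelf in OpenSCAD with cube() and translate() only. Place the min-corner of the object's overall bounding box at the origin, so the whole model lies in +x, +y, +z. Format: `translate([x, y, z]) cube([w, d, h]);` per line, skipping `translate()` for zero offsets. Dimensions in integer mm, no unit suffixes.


cube([21, 327, 882]);
translate([1014, 0, 0]) cube([21, 327, 882]);
translate([21, 0, 0]) cube([993, 327, 24]);
translate([21, 0, 399]) cube([993, 327, 24]);
translate([21, 0, 798]) cube([993, 327, 24]);


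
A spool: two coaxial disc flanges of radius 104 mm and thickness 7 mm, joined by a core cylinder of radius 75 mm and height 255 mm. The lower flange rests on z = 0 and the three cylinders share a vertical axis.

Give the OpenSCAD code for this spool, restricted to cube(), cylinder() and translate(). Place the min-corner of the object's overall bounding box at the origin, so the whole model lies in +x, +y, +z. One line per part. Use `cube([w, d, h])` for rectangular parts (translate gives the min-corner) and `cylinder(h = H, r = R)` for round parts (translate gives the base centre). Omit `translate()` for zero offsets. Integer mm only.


translate([104, 104, 0]) cylinder(h = 7, r = 104);
translate([104, 104, 7]) cylinder(h = 255, r = 75);
translate([104, 104, 262]) cylinder(h = 7, r = 104);


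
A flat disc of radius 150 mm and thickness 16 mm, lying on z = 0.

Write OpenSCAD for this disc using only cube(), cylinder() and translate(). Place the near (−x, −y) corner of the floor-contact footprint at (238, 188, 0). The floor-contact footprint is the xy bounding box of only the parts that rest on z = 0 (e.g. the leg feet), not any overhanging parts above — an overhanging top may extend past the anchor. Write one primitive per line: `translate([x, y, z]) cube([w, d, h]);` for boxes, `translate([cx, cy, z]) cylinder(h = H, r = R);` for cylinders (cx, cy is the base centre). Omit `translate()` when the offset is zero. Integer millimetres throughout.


translate([388, 338, 0]) cylinder(h = 16, r = 150);


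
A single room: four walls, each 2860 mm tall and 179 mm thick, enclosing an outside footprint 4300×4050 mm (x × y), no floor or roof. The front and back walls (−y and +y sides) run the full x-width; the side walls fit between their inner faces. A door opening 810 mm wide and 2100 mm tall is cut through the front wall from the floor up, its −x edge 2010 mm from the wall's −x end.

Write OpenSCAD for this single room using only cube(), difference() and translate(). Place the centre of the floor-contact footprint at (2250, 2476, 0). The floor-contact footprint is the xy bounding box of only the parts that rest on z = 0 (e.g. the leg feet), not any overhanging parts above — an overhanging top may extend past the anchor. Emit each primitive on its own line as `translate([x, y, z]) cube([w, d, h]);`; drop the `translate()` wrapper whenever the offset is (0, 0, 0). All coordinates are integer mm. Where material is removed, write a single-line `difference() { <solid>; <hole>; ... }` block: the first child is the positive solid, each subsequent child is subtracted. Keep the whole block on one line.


difference() { translate([100, 451, 0]) cube([4300, 179, 2860]); translate([2110, 451, 0]) cube([810, 179, 2100]); }
translate([100, 4322, 0]) cube([4300, 179, 2860]);
translate([100, 630, 0]) cube([179, 3692, 2860]);
translate([4221, 630, 0]) cube([179, 3692, 2860]);


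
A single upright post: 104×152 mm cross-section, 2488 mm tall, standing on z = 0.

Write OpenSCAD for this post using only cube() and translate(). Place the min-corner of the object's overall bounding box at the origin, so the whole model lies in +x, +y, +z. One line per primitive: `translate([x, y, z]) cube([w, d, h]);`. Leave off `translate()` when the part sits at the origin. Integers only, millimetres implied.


cube([104, 152, 2488]);


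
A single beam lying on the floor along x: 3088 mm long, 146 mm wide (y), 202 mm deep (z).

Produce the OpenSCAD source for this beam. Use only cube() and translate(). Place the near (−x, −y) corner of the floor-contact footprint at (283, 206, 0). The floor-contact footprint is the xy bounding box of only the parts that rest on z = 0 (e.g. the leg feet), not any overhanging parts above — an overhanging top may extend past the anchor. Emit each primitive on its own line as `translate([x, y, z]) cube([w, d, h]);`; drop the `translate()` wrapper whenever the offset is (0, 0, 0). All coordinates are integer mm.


translate([283, 206, 0]) cube([3088, 146, 202]);


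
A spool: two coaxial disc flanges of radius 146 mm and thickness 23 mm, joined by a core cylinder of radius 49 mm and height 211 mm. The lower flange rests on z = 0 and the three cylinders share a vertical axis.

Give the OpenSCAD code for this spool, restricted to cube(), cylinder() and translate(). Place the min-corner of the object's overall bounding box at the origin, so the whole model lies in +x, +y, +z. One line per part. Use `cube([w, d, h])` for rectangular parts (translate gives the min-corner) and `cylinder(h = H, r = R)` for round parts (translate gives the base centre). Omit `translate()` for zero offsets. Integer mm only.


translate([146, 146, 0]) cylinder(h = 23, r = 146);
translate([146, 146, 23]) cylinder(h = 211, r = 49);
translate([146, 146, 234]) cylinder(h = 23, r = 146);


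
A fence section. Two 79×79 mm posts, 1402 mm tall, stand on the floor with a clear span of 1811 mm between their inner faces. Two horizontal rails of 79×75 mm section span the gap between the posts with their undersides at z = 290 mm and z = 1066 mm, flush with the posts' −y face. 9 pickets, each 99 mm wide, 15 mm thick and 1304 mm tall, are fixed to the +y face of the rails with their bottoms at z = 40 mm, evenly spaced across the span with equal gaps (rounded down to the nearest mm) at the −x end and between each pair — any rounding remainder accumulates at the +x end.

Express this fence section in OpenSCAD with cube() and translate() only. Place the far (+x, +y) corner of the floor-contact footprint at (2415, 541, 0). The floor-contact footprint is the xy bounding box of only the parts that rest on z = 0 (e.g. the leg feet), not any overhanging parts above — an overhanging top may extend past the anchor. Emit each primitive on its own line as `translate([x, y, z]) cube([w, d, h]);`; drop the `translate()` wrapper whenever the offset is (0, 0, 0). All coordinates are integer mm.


translate([446, 462, 0]) cube([79, 79, 1402]);
translate([2336, 462, 0]) cube([79, 79, 1402]);
translate([525, 462, 290]) cube([1811, 79, 75]);
translate([525, 462, 1066]) cube([1811, 79, 75]);
translate([617, 541, 40]) cube([99, 15, 1304]);
translate([808, 541, 40]) cube([99, 15, 1304]);
translate([999, 541, 40]) cube([99, 15, 1304]);
translate([1190, 541, 40]) cube([99, 15, 1304]);
translate([1381, 541, 40]) cube([99, 15, 1304]);
translate([1572, 541, 40]) cube([99, 15, 1304]);
translate([1763, 541, 40]) cube([99, 15, 1304]);
translate([1954, 541, 40]) cube([99, 15, 1304]);
translate([2145, 541, 40]) cube([99, 15, 1304]);


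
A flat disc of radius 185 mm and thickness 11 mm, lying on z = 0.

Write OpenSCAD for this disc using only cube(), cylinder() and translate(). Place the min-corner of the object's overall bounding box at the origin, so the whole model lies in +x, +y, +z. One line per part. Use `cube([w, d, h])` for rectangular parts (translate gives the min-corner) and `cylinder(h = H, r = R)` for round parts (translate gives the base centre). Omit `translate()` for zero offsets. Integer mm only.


translate([185, 185, 0]) cylinder(h = 11, r = 185);


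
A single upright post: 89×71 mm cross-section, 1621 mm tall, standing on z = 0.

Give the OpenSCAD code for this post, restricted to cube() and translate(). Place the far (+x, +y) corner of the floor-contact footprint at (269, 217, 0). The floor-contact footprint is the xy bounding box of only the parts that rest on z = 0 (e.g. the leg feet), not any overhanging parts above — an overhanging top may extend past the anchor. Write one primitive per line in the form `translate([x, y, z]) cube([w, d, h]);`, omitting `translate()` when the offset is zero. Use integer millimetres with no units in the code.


translate([180, 146, 0]) cube([89, 71, 1621]);


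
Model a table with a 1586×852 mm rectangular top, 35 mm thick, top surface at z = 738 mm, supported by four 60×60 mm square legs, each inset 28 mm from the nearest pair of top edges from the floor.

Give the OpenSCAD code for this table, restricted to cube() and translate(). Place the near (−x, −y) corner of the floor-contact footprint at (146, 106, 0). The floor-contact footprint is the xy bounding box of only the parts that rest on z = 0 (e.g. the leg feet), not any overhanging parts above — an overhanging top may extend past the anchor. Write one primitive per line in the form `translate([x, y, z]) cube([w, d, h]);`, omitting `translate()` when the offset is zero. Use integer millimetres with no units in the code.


// leg_h = 738 - 35 = 703
translate([118, 78, 703]) cube([1586, 852, 35]);
translate([146, 106, 0]) cube([60, 60, 703]);
translate([1616, 106, 0]) cube([60, 60, 703]);
translate([146, 842, 0]) cube([60, 60, 703]);
translate([1616, 842, 0]) cube([60, 60, 703]);


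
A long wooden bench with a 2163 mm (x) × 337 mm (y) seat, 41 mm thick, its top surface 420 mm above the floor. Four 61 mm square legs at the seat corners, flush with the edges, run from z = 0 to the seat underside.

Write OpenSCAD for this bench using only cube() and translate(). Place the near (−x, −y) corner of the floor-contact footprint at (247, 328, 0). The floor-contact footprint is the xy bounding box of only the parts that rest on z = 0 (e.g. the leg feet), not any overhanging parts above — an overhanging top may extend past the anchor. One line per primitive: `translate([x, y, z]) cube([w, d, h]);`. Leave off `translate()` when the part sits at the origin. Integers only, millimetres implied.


translate([247, 328, 379]) cube([2163, 337, 41]);
translate([247, 328, 0]) cube([61, 61, 379]);
translate([247, 604, 0]) cube([61, 61, 379]);
translate([2349, 328, 0]) cube([61, 61, 379]);
translate([2349, 604, 0]) cube([61, 61, 379]);


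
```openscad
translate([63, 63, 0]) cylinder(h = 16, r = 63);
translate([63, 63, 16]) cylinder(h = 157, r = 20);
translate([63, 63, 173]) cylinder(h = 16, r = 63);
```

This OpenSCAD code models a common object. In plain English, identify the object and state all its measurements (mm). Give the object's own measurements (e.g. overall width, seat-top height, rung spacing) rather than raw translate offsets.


A spool: two coaxial disc flanges of radius 63 mm and thickness 16 mm, joined by a core cylinder of radius 20 mm and height 157 mm. The lower flange rests on z = 0 and the three cylinders share a vertical axis.


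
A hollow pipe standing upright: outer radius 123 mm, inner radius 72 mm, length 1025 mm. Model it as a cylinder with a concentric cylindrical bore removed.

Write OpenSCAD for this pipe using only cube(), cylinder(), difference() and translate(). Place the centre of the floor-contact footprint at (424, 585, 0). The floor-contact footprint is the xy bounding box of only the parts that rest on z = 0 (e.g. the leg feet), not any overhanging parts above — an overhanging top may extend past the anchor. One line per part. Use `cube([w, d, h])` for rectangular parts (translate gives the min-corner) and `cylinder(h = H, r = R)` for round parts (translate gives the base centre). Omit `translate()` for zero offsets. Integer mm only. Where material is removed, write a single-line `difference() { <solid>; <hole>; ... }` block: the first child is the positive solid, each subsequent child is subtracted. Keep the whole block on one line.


difference() { translate([424, 585, 0]) cylinder(h = 1025, r = 123); translate([424, 585, 0]) cylinder(h = 1025, r = 72); }


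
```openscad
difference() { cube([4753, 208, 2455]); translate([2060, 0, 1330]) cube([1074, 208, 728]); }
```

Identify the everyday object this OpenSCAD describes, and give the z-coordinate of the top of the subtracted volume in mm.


A wall with a window opening. The window head height is 2058 mm.

A wall with a rectangular opening subtracted — a window. Sill at z = 1330, opening 728 mm tall, so the head is at 1330 + 728 = 2058 mm.


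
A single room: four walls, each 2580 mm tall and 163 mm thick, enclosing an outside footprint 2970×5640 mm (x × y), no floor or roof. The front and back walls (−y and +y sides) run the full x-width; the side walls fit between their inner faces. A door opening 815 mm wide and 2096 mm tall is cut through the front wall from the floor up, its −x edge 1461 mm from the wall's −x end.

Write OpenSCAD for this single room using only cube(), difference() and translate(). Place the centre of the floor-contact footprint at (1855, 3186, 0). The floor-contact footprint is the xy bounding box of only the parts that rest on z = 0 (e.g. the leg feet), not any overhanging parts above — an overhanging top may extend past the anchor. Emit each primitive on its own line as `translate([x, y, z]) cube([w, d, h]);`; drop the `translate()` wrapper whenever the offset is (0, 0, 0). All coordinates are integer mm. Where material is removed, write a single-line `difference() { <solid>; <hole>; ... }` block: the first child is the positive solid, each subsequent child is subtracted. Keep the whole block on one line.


difference() { translate([370, 366, 0]) cube([2970, 163, 2580]); translate([1831, 366, 0]) cube([815, 163, 2096]); }
translate([370, 5843, 0]) cube([2970, 163, 2580]);
translate([370, 529, 0]) cube([163, 5314, 2580]);
translate([3177, 529, 0]) cube([163, 5314, 2580]);


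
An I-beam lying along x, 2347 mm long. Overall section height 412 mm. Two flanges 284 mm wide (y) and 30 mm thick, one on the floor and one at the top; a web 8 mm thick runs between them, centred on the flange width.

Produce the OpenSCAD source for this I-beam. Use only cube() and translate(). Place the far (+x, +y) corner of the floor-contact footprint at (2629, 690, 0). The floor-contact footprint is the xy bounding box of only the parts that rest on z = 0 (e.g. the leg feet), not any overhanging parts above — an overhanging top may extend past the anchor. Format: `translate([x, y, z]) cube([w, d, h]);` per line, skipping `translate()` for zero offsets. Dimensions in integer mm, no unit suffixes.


translate([282, 406, 0]) cube([2347, 284, 30]);
translate([282, 544, 30]) cube([2347, 8, 352]);
translate([282, 406, 382]) cube([2347, 284, 30]);


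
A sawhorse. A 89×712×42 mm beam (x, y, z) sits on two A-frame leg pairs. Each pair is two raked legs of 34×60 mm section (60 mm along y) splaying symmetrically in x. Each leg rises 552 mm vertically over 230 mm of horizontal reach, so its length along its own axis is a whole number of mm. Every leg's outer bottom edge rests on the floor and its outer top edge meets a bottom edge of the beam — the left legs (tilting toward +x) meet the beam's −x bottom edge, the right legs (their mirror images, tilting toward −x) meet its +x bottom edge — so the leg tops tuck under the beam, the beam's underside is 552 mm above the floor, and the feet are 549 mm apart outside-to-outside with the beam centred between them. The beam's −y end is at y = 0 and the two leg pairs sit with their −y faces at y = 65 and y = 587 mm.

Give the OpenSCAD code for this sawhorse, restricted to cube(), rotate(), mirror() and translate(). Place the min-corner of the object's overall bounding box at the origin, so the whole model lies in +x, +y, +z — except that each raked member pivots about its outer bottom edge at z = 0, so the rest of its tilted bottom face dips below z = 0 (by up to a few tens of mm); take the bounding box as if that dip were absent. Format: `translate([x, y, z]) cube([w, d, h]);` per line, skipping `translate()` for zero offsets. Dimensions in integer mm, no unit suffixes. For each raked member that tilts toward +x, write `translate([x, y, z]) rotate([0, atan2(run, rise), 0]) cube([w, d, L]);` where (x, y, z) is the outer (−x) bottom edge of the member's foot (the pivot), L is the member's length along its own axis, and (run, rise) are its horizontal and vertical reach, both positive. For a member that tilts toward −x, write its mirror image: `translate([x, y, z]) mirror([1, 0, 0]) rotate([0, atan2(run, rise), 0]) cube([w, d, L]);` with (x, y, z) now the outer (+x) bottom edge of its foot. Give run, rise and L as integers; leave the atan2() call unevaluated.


translate([230, 0, 552]) cube([89, 712, 42]);
translate([0, 65, 0]) rotate([0, atan2(230, 552), 0]) cube([34, 60, 598]);
translate([549, 65, 0]) mirror([1, 0, 0]) rotate([0, atan2(230, 552), 0]) cube([34, 60, 598]);
translate([0, 587, 0]) rotate([0, atan2(230, 552), 0]) cube([34, 60, 598]);
translate([549, 587, 0]) mirror([1, 0, 0]) rotate([0, atan2(230, 552), 0]) cube([34, 60, 598]);


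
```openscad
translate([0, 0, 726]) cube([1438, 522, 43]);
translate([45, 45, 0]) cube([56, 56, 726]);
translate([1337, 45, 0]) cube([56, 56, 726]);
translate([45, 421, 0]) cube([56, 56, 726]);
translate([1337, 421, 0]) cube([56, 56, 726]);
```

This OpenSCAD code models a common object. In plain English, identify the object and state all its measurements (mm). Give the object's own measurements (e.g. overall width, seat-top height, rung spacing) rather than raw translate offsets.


A table: top 1438 mm (x) × 522 mm (y), 43 mm thick, upper face at z = 769 mm, on four 56×56 mm square legs, each inset 45 mm from the nearest pair of top edges from z = 0 to the bottom of the top.


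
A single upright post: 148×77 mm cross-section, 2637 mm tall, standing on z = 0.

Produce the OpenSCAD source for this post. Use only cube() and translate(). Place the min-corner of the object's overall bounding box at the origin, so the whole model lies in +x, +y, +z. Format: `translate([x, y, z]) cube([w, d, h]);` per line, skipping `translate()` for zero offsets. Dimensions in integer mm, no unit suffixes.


cube([148, 77, 2637]);


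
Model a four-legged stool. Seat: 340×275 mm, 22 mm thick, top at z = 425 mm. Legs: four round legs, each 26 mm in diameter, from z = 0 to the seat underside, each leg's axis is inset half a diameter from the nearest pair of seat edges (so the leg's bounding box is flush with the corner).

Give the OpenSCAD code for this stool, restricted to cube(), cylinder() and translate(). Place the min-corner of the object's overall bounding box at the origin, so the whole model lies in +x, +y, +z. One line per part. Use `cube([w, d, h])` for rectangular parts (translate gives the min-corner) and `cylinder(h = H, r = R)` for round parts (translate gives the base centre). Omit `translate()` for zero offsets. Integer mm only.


translate([0, 0, 403]) cube([340, 275, 22]);
translate([13, 13, 0]) cylinder(h = 403, r = 13);
translate([327, 13, 0]) cylinder(h = 403, r = 13);
translate([13, 262, 0]) cylinder(h = 403, r = 13);
translate([327, 262, 0]) cylinder(h = 403, r = 13);


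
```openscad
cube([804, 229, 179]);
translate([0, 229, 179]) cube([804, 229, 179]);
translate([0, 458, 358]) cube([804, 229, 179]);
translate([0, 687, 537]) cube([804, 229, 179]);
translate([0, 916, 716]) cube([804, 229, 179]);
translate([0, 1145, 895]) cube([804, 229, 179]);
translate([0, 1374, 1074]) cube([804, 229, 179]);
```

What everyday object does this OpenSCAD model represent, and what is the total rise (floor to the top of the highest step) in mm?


A staircase. The total rise is 1253 mm.

7 identical blocks, each offset up and back from the previous — a staircase. Each step is 179 mm tall and there are 7 of them, so the total rise is 7 × 179 = 1253 mm.


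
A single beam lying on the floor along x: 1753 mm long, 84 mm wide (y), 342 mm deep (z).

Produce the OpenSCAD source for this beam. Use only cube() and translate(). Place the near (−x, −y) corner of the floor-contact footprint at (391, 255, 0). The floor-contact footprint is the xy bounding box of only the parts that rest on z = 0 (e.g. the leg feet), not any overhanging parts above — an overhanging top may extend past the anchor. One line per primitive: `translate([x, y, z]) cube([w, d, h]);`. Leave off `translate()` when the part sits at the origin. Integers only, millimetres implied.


translate([391, 255, 0]) cube([1753, 84, 342]);


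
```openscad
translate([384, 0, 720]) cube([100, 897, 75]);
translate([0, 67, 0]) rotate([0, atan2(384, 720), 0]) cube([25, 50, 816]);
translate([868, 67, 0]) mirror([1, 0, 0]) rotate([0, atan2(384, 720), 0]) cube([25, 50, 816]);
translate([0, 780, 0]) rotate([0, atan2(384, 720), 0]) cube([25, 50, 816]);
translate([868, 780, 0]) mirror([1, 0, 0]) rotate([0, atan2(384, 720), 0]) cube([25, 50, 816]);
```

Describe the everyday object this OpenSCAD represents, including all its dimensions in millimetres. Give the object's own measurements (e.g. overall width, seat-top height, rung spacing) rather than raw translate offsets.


A sawhorse. A 100×897×75 mm beam (x, y, z) sits on two A-frame leg pairs. Each pair is two raked legs of 25×50 mm section (50 mm along y) splaying symmetrically in x. Each leg rises 720 mm vertically over 384 mm of horizontal reach and is 816 mm long along its own axis. Every leg's outer bottom edge rests on the floor and its outer top edge meets a bottom edge of the beam — the left legs (tilting toward +x) meet the beam's −x bottom edge, the right legs (their mirror images, tilting toward −x) meet its +x bottom edge — so the leg tops tuck under the beam, the beam's underside is 720 mm above the floor, and the feet are 868 mm apart outside-to-outside with the beam centred between them. The two leg pairs are set in 67 mm from either end of the beam.


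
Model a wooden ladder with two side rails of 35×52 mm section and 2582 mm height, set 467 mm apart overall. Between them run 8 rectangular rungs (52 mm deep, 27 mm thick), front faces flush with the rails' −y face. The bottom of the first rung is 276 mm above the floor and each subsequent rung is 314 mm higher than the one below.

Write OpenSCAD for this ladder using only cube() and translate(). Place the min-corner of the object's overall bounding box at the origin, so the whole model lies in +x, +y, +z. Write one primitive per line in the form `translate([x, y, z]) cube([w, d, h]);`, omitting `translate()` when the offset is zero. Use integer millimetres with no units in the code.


cube([35, 52, 2582]);
translate([432, 0, 0]) cube([35, 52, 2582]);
translate([35, 0, 276]) cube([397, 52, 27]);
translate([35, 0, 590]) cube([397, 52, 27]);
translate([35, 0, 904]) cube([397, 52, 27]);
translate([35, 0, 1218]) cube([397, 52, 27]);
translate([35, 0, 1532]) cube([397, 52, 27]);
translate([35, 0, 1846]) cube([397, 52, 27]);
translate([35, 0, 2160]) cube([397, 52, 27]);
translate([35, 0, 2474]) cube([397, 52, 27]);
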